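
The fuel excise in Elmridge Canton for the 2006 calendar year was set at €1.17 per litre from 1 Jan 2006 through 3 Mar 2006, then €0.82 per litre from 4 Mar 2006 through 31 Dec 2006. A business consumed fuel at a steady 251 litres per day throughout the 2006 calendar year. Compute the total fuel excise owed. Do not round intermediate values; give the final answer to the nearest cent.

1 Jan – 3 Mar 2006: 62 days × 251 litres/day = 15,562 litres at €1.17/litre → €18,207.54
4 Mar – 31 Dec 2006: 303 days × 251 litres/day = 76,053 litres at €0.82/litre → €62,363.46

€80,571.00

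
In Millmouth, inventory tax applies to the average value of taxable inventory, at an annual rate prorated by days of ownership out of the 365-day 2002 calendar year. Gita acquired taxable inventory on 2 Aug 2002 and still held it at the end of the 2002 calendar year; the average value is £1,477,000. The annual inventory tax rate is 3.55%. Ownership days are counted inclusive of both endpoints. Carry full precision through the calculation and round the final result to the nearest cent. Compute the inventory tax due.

£21,835.32

Days held (2 Aug – 31 Dec 2002): 152 out of 365
Tax = £1,477,000 × 3.55% × 152/365 = £21,835.3205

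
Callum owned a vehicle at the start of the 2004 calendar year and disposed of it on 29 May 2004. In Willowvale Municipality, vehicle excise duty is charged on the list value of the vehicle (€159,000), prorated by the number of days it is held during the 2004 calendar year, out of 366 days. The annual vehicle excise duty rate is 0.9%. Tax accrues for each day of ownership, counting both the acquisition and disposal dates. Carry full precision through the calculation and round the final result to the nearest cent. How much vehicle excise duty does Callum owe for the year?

€586.48

Days held (1 January – 29 May 2004): 150 out of 366
Tax = €159,000 × 0.9% × 150/366 = €586.4754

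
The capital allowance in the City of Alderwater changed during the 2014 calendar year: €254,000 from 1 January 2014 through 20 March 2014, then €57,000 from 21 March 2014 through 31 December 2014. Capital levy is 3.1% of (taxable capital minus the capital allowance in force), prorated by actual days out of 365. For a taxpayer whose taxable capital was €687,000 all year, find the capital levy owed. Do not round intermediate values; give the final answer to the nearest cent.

€18,208.21

1 January – 20 March 2014: 79 days, exemption €254,000 → (€687,000 − €254,000) × 3.1% × 79/365 = €2,905.2521
21 March – 31 December 2014: 286 days, exemption €57,000 → (€687,000 − €57,000) × 3.1% × 286/365 = €15,302.9589
Total = €18,208.2110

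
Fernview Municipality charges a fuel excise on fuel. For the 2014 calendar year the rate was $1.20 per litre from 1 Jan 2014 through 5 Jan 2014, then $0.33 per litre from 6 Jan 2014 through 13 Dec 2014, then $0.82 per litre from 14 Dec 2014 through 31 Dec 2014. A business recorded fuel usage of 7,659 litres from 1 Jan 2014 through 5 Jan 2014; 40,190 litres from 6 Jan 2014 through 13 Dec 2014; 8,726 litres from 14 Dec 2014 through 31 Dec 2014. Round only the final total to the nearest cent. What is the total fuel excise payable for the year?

1 Jan – 5 Jan 2014: 7,659 litres at $1.20/litre → $9,190.80
6 Jan – 13 Dec 2014: 40,190 litres at $0.33/litre → $13,262.70
14 Dec – 31 Dec 2014: 8,726 litres at $0.82/litre → $7,155.32

$29,608.82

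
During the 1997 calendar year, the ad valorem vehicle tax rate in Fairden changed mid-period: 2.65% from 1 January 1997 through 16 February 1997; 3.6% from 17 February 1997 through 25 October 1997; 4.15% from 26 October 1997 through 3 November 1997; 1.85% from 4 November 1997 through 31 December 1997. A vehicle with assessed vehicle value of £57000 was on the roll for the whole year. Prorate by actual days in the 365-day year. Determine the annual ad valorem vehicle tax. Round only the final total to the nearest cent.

£1831.50

1 January – 16 February 1997: 47 days at 2.65% → £57000 × 2.65% × 47/365 = £194.5027
17 February – 25 October 1997: 251 days at 3.6% → £57000 × 3.6% × 251/365 = £1411.1014
26 October – 3 November 1997: 9 days at 4.15% → £57000 × 4.15% × 9/365 = £58.3274
4 November – 31 December 1997: 58 days at 1.85% → £57000 × 1.85% × 58/365 = £167.5644
Total = £1831.4959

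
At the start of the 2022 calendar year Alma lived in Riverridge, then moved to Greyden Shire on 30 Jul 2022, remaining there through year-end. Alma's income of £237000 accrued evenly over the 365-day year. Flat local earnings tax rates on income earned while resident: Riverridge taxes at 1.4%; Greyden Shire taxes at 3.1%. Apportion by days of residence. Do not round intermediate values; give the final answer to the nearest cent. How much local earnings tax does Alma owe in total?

Riverridge, 1 Jan – 29 Jul 2022: 210 days → £237000 × 1.4% × 210/365 = £1908.9863
Greyden Shire, 30 Jul – 31 Dec 2022: 155 days → £237000 × 3.1% × 155/365 = £3119.9589
Total = £5028.9452

£5028.95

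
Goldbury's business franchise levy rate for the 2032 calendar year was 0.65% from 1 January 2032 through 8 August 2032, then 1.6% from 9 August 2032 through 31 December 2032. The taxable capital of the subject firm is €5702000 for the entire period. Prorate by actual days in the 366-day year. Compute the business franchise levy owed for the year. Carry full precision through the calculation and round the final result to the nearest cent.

€58523.40

1 January – 8 August 2032: 221 days at 0.65% → €5702000 × 0.65% × 221/366 = €22379.5710
9 August – 31 December 2032: 145 days at 1.6% → €5702000 × 1.6% × 145/366 = €36143.8251
Total = €58523.3962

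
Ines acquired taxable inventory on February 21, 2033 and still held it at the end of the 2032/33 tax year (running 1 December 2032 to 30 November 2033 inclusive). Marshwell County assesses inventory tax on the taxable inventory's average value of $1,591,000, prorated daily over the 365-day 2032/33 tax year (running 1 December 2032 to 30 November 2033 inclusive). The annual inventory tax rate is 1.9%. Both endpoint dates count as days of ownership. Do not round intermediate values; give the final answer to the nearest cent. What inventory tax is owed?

Days held (February 21 – November 30, 2033): 283 out of 365
Tax = $1,591,000 × 1.9% × 283/365 = $23,437.8274

$23,437.83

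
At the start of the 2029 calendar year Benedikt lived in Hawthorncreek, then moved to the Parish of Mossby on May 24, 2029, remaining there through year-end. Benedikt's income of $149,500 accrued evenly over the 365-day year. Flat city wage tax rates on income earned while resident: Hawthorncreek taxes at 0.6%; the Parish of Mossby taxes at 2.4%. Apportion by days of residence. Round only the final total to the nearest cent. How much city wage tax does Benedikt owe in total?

Hawthorncreek, January 1 – May 23, 2029: 143 days → $149,500 × 0.6% × 143/365 = $351.4274
The Parish of Mossby, May 24 – December 31, 2029: 222 days → $149,500 × 2.4% × 222/365 = $2,182.2904
Total = $2,533.7178

$2,533.72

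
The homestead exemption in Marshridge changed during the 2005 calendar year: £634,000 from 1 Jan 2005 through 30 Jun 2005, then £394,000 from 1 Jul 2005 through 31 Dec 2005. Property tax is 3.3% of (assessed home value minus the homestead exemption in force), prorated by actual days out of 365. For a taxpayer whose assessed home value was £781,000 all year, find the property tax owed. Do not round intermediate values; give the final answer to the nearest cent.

1 Jan – 30 Jun 2005: 181 days, exemption £634,000 → (£781,000 − £634,000) × 3.3% × 181/365 = £2,405.5644
1 Jul – 31 Dec 2005: 184 days, exemption £394,000 → (£781,000 − £394,000) × 3.3% × 184/365 = £6,437.9836
Total = £8,843.5479

£8,843.55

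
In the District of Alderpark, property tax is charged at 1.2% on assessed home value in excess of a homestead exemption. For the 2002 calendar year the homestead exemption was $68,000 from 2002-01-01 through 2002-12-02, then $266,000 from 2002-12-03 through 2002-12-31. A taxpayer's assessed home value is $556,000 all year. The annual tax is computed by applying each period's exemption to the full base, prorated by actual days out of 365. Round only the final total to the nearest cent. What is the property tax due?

$5,667.22

2002-01-01 to 2002-12-02: 336 days, exemption $68,000 → ($556,000 − $68,000) × 1.2% × 336/365 = $5,390.7288
2002-12-03 to 2002-12-31: 29 days, exemption $266,000 → ($556,000 − $266,000) × 1.2% × 29/365 = $276.4932
Total = $5,667.2219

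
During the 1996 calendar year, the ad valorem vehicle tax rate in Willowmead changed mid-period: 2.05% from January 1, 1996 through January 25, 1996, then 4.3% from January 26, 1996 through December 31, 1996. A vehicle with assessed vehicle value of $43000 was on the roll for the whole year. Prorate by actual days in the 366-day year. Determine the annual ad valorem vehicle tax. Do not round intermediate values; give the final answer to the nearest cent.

January 1 – January 25, 1996: 25 days at 2.05% → $43000 × 2.05% × 25/366 = $60.2117
January 26 – December 31, 1996: 341 days at 4.3% → $43000 × 4.3% × 341/366 = $1722.7022
Total = $1782.9139

$1782.91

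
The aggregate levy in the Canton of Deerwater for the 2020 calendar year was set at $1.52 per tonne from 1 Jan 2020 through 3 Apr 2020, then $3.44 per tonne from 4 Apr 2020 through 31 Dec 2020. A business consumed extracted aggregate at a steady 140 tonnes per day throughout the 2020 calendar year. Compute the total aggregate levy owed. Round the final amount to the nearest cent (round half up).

1 Jan – 3 Apr 2020: 94 days × 140 tonnes/day = 13,160 tonnes at $1.52/tonne → $20003.20
4 Apr – 31 Dec 2020: 272 days × 140 tonnes/day = 38,080 tonnes at $3.44/tonne → $130995.20

$150998.40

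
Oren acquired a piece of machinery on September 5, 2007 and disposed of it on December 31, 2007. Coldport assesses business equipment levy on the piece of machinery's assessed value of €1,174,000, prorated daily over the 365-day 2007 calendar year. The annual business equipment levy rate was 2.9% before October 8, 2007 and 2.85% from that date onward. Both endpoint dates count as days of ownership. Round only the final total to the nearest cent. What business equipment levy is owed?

September 5 – October 7, 2007: 33 days at 2.9% → €1,174,000 × 2.9% × 33/365 = €3,078.1315
October 8 – December 31, 2007: 85 days at 2.85% → €1,174,000 × 2.85% × 85/365 = €7,791.8219
Total = €10,869.9534

€10,869.95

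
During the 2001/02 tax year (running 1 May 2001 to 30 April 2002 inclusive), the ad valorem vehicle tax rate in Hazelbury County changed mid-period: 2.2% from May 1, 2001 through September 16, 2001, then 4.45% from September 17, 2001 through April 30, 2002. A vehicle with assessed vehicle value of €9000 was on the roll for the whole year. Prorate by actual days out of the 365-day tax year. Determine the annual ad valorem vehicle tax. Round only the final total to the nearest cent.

€323.38

May 1 – September 16, 2001: 139 days at 2.2% → €9000 × 2.2% × 139/365 = €75.4027
September 17, 2001 – April 30, 2002: 226 days at 4.45% → €9000 × 4.45% × 226/365 = €247.9808
Total = €323.3836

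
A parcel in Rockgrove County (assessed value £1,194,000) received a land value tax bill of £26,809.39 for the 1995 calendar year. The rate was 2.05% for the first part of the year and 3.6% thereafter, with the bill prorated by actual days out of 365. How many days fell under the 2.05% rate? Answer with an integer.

319 days

Let d = days at the first rate; then 365 − d days at the second rate.
£1,194,000 × [2.05%·d + 3.6%·(365−d)] / 365 = £26,809.39
Solving gives d = 319, so the new rate took effect on 16 November 1995.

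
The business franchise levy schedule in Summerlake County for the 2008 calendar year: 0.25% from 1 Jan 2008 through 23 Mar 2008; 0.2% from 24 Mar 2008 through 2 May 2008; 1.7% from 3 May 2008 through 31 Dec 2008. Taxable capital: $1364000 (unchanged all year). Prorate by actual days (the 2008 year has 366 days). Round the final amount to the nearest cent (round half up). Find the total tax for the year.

$16466.76

1 Jan – 23 Mar 2008: 83 days at 0.25% → $1364000 × 0.25% × 83/366 = $773.3060
24 Mar – 2 May 2008: 40 days at 0.2% → $1364000 × 0.2% × 40/366 = $298.1421
3 May – 31 Dec 2008: 243 days at 1.7% → $1364000 × 1.7% × 243/366 = $15395.3115
Total = $16466.7596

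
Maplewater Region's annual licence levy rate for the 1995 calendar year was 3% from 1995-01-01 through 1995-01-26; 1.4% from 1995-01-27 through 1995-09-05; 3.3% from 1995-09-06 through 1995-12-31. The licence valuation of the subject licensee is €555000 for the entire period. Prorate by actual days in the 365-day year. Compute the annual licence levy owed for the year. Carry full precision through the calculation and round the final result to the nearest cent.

1995-01-01 to 1995-01-26: 26 days at 3% → €555000 × 3% × 26/365 = €1186.0274
1995-01-27 to 1995-09-05: 222 days at 1.4% → €555000 × 1.4% × 222/365 = €4725.8630
1995-09-06 to 1995-12-31: 117 days at 3.3% → €555000 × 3.3% × 117/365 = €5870.8356
Total = €11782.7260

€11782.73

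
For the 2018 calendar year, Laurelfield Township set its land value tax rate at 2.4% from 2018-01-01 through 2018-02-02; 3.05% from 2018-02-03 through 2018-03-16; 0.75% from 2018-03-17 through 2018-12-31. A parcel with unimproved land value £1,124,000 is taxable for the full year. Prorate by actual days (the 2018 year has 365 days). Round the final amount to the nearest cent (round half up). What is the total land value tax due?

2018-01-01 to 2018-02-02: 33 days at 2.4% → £1,124,000 × 2.4% × 33/365 = £2,438.9260
2018-02-03 to 2018-03-16: 42 days at 3.05% → £1,124,000 × 3.05% × 42/365 = £3,944.7781
2018-03-17 to 2018-12-31: 290 days at 0.75% → £1,124,000 × 0.75% × 290/365 = £6,697.8082
Total = £13,081.5123

£13,081.51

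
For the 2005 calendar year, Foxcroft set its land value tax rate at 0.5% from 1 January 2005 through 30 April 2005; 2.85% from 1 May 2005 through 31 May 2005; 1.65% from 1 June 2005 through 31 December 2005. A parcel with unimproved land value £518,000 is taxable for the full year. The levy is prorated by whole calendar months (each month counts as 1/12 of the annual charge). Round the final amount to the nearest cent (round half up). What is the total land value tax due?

£7,079.33

1 January – 30 April 2005: 4 months at 0.5% → £518,000 × 0.5% × 4/12 = £863.3333
1 May – 31 May 2005: 1 month at 2.85% → £518,000 × 2.85% × 1/12 = £1,230.2500
1 June – 31 December 2005: 7 months at 1.65% → £518,000 × 1.65% × 7/12 = £4,985.7500
Total = £7,079.3333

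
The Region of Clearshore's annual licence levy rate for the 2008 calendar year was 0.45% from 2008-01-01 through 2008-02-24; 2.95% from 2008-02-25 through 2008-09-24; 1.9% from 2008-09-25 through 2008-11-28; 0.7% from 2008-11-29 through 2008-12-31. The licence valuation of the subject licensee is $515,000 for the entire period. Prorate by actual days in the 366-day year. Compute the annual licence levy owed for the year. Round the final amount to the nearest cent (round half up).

$11,252.61

2008-01-01 to 2008-02-24: 55 days at 0.45% → $515,000 × 0.45% × 55/366 = $348.2582
2008-02-25 to 2008-09-24: 213 days at 2.95% → $515,000 × 2.95% × 213/366 = $8,841.5369
2008-09-25 to 2008-11-28: 65 days at 1.9% → $515,000 × 1.9% × 65/366 = $1,737.7732
2008-11-29 to 2008-12-31: 33 days at 0.7% → $515,000 × 0.7% × 33/366 = $325.0410
Total = $11,252.6093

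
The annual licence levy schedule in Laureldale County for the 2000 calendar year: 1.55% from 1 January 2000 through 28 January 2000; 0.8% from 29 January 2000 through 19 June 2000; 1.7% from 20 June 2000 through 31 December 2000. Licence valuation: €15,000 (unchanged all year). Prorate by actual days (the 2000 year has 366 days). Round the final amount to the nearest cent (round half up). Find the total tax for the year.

1 January – 28 January 2000: 28 days at 1.55% → €15,000 × 1.55% × 28/366 = €17.7869
29 January – 19 June 2000: 143 days at 0.8% → €15,000 × 0.8% × 143/366 = €46.8852
20 June – 31 December 2000: 195 days at 1.7% → €15,000 × 1.7% × 195/366 = €135.8607
Total = €200.5328

€200.53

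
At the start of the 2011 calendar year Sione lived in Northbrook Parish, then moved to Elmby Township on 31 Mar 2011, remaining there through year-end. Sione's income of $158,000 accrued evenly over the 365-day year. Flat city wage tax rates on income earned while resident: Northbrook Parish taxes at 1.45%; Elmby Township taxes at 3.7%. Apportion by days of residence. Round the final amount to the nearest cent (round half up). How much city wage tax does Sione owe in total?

$4,979.16

Northbrook Parish, 1 Jan – 30 Mar 2011: 89 days → $158,000 × 1.45% × 89/365 = $558.6274
Elmby Township, 31 Mar – 31 Dec 2011: 276 days → $158,000 × 3.7% × 276/365 = $4,420.5370
Total = $4,979.1644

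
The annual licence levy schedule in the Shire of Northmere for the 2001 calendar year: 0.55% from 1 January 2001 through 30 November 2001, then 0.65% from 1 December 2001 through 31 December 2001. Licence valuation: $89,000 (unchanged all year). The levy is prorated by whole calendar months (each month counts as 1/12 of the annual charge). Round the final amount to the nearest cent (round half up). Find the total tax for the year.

$496.92

1 January – 30 November 2001: 11 months at 0.55% → $89,000 × 0.55% × 11/12 = $448.7083
1 December – 31 December 2001: 1 month at 0.65% → $89,000 × 0.65% × 1/12 = $48.2083
Total = $496.9167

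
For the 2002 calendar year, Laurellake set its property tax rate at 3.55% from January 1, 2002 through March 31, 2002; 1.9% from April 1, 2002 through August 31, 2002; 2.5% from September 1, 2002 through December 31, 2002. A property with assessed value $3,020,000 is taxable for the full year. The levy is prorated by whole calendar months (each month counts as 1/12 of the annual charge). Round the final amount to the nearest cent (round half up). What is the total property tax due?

January 1 – March 31, 2002: 3 months at 3.55% → $3,020,000 × 3.55% × 3/12 = $26,802.5000
April 1 – August 31, 2002: 5 months at 1.9% → $3,020,000 × 1.9% × 5/12 = $23,908.3333
September 1 – December 31, 2002: 4 months at 2.5% → $3,020,000 × 2.5% × 4/12 = $25,166.6667
Total = $75,877.5000

$75,877.50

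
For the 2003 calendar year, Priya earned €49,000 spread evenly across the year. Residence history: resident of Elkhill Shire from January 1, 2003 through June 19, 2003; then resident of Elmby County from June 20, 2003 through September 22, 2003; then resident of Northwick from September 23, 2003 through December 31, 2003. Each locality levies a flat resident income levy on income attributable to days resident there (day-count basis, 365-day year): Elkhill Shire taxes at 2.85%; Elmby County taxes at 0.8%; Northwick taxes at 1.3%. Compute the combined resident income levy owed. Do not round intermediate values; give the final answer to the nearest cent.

€926.97

Elkhill Shire, January 1 – June 19, 2003: 170 days → €49,000 × 2.85% × 170/365 = €650.4247
Elmby County, June 20 – September 22, 2003: 95 days → €49,000 × 0.8% × 95/365 = €102.0274
Northwick, September 23 – December 31, 2003: 100 days → €49,000 × 1.3% × 100/365 = €174.5205
Total = €926.9726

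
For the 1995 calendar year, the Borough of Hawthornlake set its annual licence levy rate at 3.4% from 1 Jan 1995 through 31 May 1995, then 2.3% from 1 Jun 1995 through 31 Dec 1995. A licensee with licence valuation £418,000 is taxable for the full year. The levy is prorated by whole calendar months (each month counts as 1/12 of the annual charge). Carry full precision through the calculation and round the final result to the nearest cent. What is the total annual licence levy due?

£11,529.83

1 Jan – 31 May 1995: 5 months at 3.4% → £418,000 × 3.4% × 5/12 = £5,921.6667
1 Jun – 31 Dec 1995: 7 months at 2.3% → £418,000 × 2.3% × 7/12 = £5,608.1667
Total = £11,529.8333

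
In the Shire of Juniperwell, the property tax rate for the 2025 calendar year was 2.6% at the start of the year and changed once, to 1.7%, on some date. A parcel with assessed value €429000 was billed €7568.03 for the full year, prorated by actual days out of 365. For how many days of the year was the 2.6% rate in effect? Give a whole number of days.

26 days

Let d = days at the first rate; then 365 − d days at the second rate.
€429000 × [2.6%·d + 1.7%·(365−d)] / 365 = €7568.03
Solving gives d = 26, so the new rate took effect on 27 Jan 2025.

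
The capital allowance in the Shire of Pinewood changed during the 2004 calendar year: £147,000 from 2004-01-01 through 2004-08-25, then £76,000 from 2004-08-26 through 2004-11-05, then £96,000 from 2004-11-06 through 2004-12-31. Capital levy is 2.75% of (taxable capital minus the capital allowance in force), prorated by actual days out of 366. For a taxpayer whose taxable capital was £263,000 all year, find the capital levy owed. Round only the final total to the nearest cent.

£3,788.69

2004-01-01 to 2004-08-25: 238 days, exemption £147,000 → (£263,000 − £147,000) × 2.75% × 238/366 = £2,074.3716
2004-08-26 to 2004-11-05: 72 days, exemption £76,000 → (£263,000 − £76,000) × 2.75% × 72/366 = £1,011.6393
2004-11-06 to 2004-12-31: 56 days, exemption £96,000 → (£263,000 − £96,000) × 2.75% × 56/366 = £702.6776
Total = £3,788.6885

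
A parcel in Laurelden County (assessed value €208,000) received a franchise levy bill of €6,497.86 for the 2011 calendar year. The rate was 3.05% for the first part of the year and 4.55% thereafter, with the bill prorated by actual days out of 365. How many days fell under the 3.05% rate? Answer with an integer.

Let d = days at the first rate; then 365 − d days at the second rate.
€208,000 × [3.05%·d + 4.55%·(365−d)] / 365 = €6,497.86
Solving gives d = 347, so the new rate took effect on 14 Dec 2011.

347 days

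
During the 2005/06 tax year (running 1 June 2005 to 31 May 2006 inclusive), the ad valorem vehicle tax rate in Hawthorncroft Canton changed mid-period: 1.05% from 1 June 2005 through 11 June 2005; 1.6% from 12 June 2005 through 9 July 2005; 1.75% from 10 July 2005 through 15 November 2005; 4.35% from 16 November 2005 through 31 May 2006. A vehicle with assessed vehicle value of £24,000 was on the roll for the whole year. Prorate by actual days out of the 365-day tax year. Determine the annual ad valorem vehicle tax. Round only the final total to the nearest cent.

1 June – 11 June 2005: 11 days at 1.05% → £24,000 × 1.05% × 11/365 = £7.5945
12 June – 9 July 2005: 28 days at 1.6% → £24,000 × 1.6% × 28/365 = £29.4575
10 July – 15 November 2005: 129 days at 1.75% → £24,000 × 1.75% × 129/365 = £148.4384
16 November 2005 – 31 May 2006: 197 days at 4.35% → £24,000 × 4.35% × 197/365 = £563.4740
Total = £748.9644

£748.96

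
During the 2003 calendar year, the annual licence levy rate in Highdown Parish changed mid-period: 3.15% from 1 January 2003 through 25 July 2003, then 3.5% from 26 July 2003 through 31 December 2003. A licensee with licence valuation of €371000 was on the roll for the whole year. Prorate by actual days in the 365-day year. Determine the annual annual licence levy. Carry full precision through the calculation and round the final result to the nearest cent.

€12252.15

1 January – 25 July 2003: 206 days at 3.15% → €371000 × 3.15% × 206/365 = €6595.6685
26 July – 31 December 2003: 159 days at 3.5% → €371000 × 3.5% × 159/365 = €5656.4795
Total = €12252.1479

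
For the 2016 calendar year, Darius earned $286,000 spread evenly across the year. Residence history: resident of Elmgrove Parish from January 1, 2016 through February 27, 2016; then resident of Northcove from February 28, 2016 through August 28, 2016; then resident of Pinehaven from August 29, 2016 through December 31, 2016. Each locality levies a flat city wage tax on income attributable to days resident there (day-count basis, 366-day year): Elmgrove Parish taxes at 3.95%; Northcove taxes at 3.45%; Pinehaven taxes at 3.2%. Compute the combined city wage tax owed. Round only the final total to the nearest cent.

Elmgrove Parish, January 1 – February 27, 2016: 58 days → $286,000 × 3.95% × 58/366 = $1,790.2350
Northcove, February 28 – August 28, 2016: 183 days → $286,000 × 3.45% × 183/366 = $4,933.5000
Pinehaven, August 29 – December 31, 2016: 125 days → $286,000 × 3.2% × 125/366 = $3,125.6831
Total = $9,849.4180

$9,849.42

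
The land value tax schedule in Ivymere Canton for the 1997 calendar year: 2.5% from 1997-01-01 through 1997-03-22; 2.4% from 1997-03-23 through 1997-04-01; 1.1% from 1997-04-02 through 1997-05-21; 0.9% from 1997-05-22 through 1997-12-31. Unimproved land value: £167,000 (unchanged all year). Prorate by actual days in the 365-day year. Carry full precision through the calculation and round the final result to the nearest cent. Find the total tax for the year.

1997-01-01 to 1997-03-22: 81 days at 2.5% → £167,000 × 2.5% × 81/365 = £926.5068
1997-03-23 to 1997-04-01: 10 days at 2.4% → £167,000 × 2.4% × 10/365 = £109.8082
1997-04-02 to 1997-05-21: 50 days at 1.1% → £167,000 × 1.1% × 50/365 = £251.6438
1997-05-22 to 1997-12-31: 224 days at 0.9% → £167,000 × 0.9% × 224/365 = £922.3890
Total = £2,210.3479

£2,210.35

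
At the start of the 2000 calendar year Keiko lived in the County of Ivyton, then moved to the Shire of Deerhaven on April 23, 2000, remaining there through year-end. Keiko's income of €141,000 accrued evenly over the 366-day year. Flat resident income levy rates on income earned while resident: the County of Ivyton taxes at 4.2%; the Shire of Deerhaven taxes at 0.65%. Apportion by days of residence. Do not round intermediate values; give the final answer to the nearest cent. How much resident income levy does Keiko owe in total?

€2,461.91

The County of Ivyton, January 1 – April 22, 2000: 113 days → €141,000 × 4.2% × 113/366 = €1,828.3770
The Shire of Deerhaven, April 23 – December 31, 2000: 253 days → €141,000 × 0.65% × 253/366 = €633.5369
Total = €2,461.9139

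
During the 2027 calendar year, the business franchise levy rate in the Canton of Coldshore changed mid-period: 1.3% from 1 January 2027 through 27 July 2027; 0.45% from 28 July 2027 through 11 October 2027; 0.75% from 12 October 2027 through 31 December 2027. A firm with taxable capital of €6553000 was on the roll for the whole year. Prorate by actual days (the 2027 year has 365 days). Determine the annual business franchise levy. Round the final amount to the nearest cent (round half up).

€65592.84

1 January – 27 July 2027: 208 days at 1.3% → €6553000 × 1.3% × 208/365 = €48546.0603
28 July – 11 October 2027: 76 days at 0.45% → €6553000 × 0.45% × 76/365 = €6140.0712
12 October – 31 December 2027: 81 days at 0.75% → €6553000 × 0.75% × 81/365 = €10906.7055
Total = €65592.8370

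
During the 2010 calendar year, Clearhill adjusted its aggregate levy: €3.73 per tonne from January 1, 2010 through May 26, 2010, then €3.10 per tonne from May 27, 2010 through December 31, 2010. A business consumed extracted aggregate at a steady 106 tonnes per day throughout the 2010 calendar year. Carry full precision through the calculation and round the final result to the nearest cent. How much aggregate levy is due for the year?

January 1 – May 26, 2010: 146 days × 106 tonnes/day = 15,476 tonnes at €3.73/tonne → €57,725.48
May 27 – December 31, 2010: 219 days × 106 tonnes/day = 23,214 tonnes at €3.10/tonne → €71,963.40

€129,688.88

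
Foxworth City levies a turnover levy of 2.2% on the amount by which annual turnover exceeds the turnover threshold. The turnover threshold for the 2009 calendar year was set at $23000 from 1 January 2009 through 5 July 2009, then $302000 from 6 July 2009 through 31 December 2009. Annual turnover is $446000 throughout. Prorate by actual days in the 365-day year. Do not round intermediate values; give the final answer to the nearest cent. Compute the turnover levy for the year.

$6295.86

1 January – 5 July 2009: 186 days, exemption $23000 → ($446000 − $23000) × 2.2% × 186/365 = $4742.2356
6 July – 31 December 2009: 179 days, exemption $302000 → ($446000 − $302000) × 2.2% × 179/365 = $1553.6219
Total = $6295.8575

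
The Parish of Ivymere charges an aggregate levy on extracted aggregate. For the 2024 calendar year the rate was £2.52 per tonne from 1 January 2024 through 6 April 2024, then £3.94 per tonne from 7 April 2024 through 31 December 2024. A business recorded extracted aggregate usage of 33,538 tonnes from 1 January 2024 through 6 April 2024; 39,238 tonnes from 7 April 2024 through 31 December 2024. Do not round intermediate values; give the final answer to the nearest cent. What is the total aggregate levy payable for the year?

1 January – 6 April 2024: 33,538 tonnes at £2.52/tonne → £84,515.76
7 April – 31 December 2024: 39,238 tonnes at £3.94/tonne → £154,597.72

£239,113.48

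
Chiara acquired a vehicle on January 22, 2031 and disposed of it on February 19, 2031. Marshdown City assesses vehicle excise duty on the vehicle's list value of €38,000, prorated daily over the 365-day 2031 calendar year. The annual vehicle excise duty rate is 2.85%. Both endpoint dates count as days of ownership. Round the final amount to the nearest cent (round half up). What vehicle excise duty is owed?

Days held (January 22 – February 19, 2031): 29 out of 365
Tax = €38,000 × 2.85% × 29/365 = €86.0466

€86.05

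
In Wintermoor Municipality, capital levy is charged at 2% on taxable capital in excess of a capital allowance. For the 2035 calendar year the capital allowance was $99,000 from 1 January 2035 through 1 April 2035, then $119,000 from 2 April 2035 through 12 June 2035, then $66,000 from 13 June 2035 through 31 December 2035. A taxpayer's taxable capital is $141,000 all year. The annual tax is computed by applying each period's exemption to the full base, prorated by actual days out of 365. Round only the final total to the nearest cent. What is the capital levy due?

1 January – 1 April 2035: 91 days, exemption $99,000 → ($141,000 − $99,000) × 2% × 91/365 = $209.4247
2 April – 12 June 2035: 72 days, exemption $119,000 → ($141,000 − $119,000) × 2% × 72/365 = $86.7945
13 June – 31 December 2035: 202 days, exemption $66,000 → ($141,000 − $66,000) × 2% × 202/365 = $830.1370
Total = $1,126.3562

$1,126.36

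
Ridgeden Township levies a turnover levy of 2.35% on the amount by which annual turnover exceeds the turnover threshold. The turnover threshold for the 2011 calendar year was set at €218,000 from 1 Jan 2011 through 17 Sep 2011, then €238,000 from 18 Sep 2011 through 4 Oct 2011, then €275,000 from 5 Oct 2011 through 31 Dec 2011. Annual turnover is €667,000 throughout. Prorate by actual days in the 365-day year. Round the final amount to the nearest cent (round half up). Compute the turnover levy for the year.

€10,206.66

1 Jan – 17 Sep 2011: 260 days, exemption €218,000 → (€667,000 − €218,000) × 2.35% × 260/365 = €7,516.1370
18 Sep – 4 Oct 2011: 17 days, exemption €238,000 → (€667,000 − €238,000) × 2.35% × 17/365 = €469.5493
5 Oct – 31 Dec 2011: 88 days, exemption €275,000 → (€667,000 − €275,000) × 2.35% × 88/365 = €2,220.9753
Total = €10,206.6616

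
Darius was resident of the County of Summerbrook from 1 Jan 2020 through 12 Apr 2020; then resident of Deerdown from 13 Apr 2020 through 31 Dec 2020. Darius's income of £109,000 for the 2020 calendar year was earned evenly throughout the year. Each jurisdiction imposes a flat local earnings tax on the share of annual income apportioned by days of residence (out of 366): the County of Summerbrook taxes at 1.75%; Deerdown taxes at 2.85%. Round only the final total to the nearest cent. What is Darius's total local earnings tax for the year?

£2,769.08

The County of Summerbrook, 1 Jan – 12 Apr 2020: 103 days → £109,000 × 1.75% × 103/366 = £536.8101
Deerdown, 13 Apr – 31 Dec 2020: 263 days → £109,000 × 2.85% × 263/366 = £2,232.2664
Total = £2,769.0765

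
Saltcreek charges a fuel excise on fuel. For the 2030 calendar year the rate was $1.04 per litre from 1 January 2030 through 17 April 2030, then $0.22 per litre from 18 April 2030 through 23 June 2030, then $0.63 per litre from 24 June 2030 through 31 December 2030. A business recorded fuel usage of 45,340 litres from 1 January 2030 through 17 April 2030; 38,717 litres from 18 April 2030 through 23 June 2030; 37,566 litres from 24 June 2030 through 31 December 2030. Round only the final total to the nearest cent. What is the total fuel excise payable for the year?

$79337.92

1 January – 17 April 2030: 45,340 litres at $1.04/litre → $47153.60
18 April – 23 June 2030: 38,717 litres at $0.22/litre → $8517.74
24 June – 31 December 2030: 37,566 litres at $0.63/litre → $23666.58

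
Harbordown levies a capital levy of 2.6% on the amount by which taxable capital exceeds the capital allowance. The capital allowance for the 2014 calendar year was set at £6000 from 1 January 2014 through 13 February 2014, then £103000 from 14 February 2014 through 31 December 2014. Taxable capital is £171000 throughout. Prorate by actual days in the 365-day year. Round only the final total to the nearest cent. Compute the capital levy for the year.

£2072.02

1 January – 13 February 2014: 44 days, exemption £6000 → (£171000 − £6000) × 2.6% × 44/365 = £517.1507
14 February – 31 December 2014: 321 days, exemption £103000 → (£171000 − £103000) × 2.6% × 321/365 = £1554.8712
Total = £2072.0219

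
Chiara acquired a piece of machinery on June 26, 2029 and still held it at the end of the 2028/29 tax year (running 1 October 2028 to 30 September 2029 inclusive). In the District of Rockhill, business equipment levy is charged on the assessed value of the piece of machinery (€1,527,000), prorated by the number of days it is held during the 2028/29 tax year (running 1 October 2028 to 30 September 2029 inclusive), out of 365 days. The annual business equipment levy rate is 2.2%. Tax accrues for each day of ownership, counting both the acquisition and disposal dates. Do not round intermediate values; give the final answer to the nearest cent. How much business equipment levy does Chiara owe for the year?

Days held (June 26 – September 30, 2029): 97 out of 365
Tax = €1,527,000 × 2.2% × 97/365 = €8,927.7205

€8,927.72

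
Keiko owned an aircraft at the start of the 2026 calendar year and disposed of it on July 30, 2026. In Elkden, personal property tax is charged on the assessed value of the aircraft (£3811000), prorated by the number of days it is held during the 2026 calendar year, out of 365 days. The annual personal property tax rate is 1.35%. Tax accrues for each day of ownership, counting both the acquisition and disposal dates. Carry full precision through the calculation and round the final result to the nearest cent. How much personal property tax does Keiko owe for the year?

£29741.46

Days held (January 1 – July 30, 2026): 211 out of 365
Tax = £3811000 × 1.35% × 211/365 = £29741.4616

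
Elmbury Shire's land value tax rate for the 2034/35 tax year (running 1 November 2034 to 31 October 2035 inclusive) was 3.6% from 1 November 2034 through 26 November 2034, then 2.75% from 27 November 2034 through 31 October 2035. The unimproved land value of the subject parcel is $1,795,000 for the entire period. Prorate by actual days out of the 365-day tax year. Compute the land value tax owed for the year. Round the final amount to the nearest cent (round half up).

1 November – 26 November 2034: 26 days at 3.6% → $1,795,000 × 3.6% × 26/365 = $4,603.0685
27 November 2034 – 31 October 2035: 339 days at 2.75% → $1,795,000 × 2.75% × 339/365 = $45,846.2671
Total = $50,449.3356

$50,449.34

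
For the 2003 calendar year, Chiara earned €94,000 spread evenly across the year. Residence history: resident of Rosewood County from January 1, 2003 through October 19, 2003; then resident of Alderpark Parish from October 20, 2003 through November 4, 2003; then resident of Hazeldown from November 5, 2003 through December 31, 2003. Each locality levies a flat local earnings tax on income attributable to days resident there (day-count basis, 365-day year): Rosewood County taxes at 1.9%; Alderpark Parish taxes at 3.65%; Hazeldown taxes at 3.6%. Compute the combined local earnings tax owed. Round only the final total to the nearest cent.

€2,107.66

Rosewood County, January 1 – October 19, 2003: 292 days → €94,000 × 1.9% × 292/365 = €1,428.8000
Alderpark Parish, October 20 – November 4, 2003: 16 days → €94,000 × 3.65% × 16/365 = €150.4000
Hazeldown, November 5 – December 31, 2003: 57 days → €94,000 × 3.6% × 57/365 = €528.4603
Total = €2,107.6603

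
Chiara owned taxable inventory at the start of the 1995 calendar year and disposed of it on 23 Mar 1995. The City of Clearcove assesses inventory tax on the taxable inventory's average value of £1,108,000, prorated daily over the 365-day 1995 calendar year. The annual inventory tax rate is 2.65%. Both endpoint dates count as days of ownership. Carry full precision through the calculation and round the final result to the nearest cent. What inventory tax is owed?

£6,596.39

Days held (1 Jan – 23 Mar 1995): 82 out of 365
Tax = £1,108,000 × 2.65% × 82/365 = £6,596.3945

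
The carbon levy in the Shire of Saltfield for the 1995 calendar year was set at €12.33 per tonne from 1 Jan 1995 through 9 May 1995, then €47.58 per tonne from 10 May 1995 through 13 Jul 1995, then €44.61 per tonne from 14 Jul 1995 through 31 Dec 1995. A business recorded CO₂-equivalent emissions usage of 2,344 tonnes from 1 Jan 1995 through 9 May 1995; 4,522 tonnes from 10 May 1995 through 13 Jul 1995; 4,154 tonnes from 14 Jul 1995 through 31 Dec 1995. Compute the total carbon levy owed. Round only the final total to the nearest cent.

1 Jan – 9 May 1995: 2,344 tonnes at €12.33/tonne → €28,901.52
10 May – 13 Jul 1995: 4,522 tonnes at €47.58/tonne → €215,156.76
14 Jul – 31 Dec 1995: 4,154 tonnes at €44.61/tonne → €185,309.94

€429,368.22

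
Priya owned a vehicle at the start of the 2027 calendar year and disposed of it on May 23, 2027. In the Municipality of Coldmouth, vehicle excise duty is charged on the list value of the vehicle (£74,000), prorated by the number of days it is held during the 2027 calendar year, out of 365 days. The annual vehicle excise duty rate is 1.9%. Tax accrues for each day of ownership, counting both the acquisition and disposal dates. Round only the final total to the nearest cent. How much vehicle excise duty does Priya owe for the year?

£550.84

Days held (January 1 – May 23, 2027): 143 out of 365
Tax = £74,000 × 1.9% × 143/365 = £550.8438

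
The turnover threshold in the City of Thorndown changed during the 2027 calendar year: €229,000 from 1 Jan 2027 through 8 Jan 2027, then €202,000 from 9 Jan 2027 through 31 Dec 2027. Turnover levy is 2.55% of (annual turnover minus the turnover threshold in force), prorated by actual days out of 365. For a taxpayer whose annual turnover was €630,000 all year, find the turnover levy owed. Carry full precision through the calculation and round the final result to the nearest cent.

€10,898.91

1 Jan – 8 Jan 2027: 8 days, exemption €229,000 → (€630,000 − €229,000) × 2.55% × 8/365 = €224.1205
9 Jan – 31 Dec 2027: 357 days, exemption €202,000 → (€630,000 − €202,000) × 2.55% × 357/365 = €10,674.7890
Total = €10,898.9096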